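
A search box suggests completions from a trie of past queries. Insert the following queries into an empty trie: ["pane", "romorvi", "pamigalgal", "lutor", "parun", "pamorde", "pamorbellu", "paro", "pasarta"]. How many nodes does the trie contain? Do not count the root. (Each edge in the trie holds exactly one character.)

For each word, the new-node count is its length minus the longest prefix already in the trie:
  "pane" → 4 new (p, a, n, e)
  "romorvi" → 7 new (r, o, m, o, r, v, i)
  "pamigalgal" → prefix "pa" already present; 8 new (m, i, g, a, l, g, a, l)
  "lutor" → 5 new (l, u, t, o, r)
  "parun" → prefix "pa" already present; 3 new (r, u, n)
  "pamorde" → prefix "pam" already present; 4 new (o, r, d, e)
  "pamorbellu" → prefix "pamor" already present; 5 new (b, e, l, l, u)
  "paro" → prefix "par" already present; 1 new (o)
  "pasarta" → prefix "pa" already present; 5 new (s, a, r, t, a)
Total nodes = 4 + 7 + 8 + 5 + 3 + 4 + 5 + 1 + 5 = 42

42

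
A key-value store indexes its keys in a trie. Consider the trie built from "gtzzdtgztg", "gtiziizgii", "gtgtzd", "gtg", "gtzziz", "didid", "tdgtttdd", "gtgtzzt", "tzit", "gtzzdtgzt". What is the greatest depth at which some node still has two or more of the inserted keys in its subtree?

Equivalently: take the maximum, over all pairs, of their longest common prefix length.
e.g. "gtzzdtgzt" and "gtzzdtgztg" share the prefix "gtzzdtgzt" of length 9; no pair shares a longer one.
Longest shared-prefix length: 9

9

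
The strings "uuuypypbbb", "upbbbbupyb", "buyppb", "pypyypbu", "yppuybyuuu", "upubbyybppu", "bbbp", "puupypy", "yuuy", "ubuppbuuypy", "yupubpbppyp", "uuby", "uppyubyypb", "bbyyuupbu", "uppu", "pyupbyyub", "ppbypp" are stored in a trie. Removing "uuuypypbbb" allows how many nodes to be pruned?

8

A node on "uuuypypbbb"'s path can go only if nothing else ends at it or branches off below it.
The suffix "uypypbbb" (8 nodes) is used only by "uuuypypbbb"; the node for "uu" still has the child "b", so pruning stops there.
Nodes removed: 8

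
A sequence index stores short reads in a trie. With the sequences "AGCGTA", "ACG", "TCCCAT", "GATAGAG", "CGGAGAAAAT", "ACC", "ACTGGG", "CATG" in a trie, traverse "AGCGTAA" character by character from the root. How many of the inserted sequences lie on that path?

Check each prefix of "AGCGTAA" against the stored set — each match is an end-marker on the path.
Prefixes of the query that are stored words: "AGCGTA"
Count: 1

1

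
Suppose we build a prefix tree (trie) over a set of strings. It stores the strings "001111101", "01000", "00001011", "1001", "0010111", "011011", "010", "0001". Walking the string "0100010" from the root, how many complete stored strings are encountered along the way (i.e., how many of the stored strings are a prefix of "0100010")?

2

Walk "0100010" from the root; an end-of-word marker is hit whenever a stored word is a prefix of "0100010".
Prefixes of the query that are stored words: "010", "01000"
Count: 2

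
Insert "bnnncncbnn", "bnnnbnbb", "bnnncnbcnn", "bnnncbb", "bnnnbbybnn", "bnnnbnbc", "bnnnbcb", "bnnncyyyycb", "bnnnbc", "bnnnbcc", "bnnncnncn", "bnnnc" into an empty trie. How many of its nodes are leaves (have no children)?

10

Leaves are exactly the stored words that no other stored word extends.
Those words: "bnnnbbybnn", "bnnnbcb", "bnnnbcc", "bnnnbnbb", "bnnnbnbc", "bnnncbb", "bnnncnbcnn", "bnnncncbnn", "bnnncnncn", "bnnncyyyycb"
Leaf count: 10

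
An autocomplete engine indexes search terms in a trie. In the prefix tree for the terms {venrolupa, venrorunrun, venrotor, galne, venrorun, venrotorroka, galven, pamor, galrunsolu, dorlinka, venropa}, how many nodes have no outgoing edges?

A leaf is a node with no children — equivalently, the end of a word that is not a proper prefix of any other stored word.
Those words: "dorlinka", "galne", "galrunsolu", "galven", "pamor", "venrolupa", "venropa", "venrorunrun", "venrotorroka"
Leaf count: 9

9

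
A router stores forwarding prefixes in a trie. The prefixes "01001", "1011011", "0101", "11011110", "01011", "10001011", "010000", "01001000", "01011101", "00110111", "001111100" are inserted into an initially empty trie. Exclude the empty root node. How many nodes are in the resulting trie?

47

Insert word by word; a character creates a node only if that edge doesn't already exist:
  "01001" → 5 new (0, 1, 0, 0, 1)
  "1011011" → 7 new (1, 0, 1, 1, 0, 1, 1)
  "0101" → prefix "010" already present; 1 new (1)
  "11011110" → prefix "1" already present; 7 new (1, 0, 1, 1, 1, 1, 0)
  "01011" → prefix "0101" already present; 1 new (1)
  "10001011" → prefix "10" already present; 6 new (0, 0, 1, 0, 1, 1)
  "010000" → prefix "0100" already present; 2 new (0, 0)
  "01001000" → prefix "01001" already present; 3 new (0, 0, 0)
  "01011101" → prefix "01011" already present; 3 new (1, 0, 1)
  "00110111" → prefix "0" already present; 7 new (0, 1, 1, 0, 1, 1, 1)
  "001111100" → prefix "0011" already present; 5 new (1, 1, 1, 0, 0)
Total nodes = 5 + 7 + 1 + 7 + 1 + 6 + 2 + 3 + 3 + 7 + 5 = 47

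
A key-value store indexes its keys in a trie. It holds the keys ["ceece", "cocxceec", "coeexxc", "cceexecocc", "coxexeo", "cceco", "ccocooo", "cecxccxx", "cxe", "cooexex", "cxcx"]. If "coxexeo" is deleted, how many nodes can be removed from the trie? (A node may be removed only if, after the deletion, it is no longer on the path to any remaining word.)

A node on "coxexeo"'s path can go only if nothing else ends at it or branches off below it.
The suffix "xexeo" (5 nodes) is used only by "coxexeo"; the node for "co" still has the child "c", so pruning stops there.
Nodes removed: 5

5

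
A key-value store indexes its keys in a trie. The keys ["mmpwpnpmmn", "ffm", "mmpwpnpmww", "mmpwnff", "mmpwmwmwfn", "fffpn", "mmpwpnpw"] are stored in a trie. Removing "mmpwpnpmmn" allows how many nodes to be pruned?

A node on "mmpwpnpmmn"'s path can go only if nothing else ends at it or branches off below it.
The suffix "mn" (2 nodes) is used only by "mmpwpnpmmn"; the node for "mmpwpnpm" still has the child "w", so pruning stops there.
Nodes removed: 2

2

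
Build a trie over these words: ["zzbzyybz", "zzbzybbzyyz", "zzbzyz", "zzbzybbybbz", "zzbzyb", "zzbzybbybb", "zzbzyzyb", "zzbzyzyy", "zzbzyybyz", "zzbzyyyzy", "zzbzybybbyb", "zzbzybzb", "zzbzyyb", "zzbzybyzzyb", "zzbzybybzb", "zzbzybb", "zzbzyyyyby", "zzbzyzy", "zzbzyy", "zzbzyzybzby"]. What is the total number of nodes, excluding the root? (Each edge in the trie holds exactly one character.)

Insert word by word; a character creates a node only if that edge doesn't already exist:
  "zzbzyybz" → 8 new (z, z, b, z, y, y, b, z)
  "zzbzybbzyyz" → prefix "zzbzy" already present; 6 new (b, b, z, y, y, z)
  "zzbzyz" → prefix "zzbzy" already present; 1 new (z)
  "zzbzybbybbz" → prefix "zzbzybb" already present; 4 new (y, b, b, z)
  "zzbzyb" → prefix "zzbzyb" already present; 0 new (none)
  "zzbzybbybb" → prefix "zzbzybbybb" already present; 0 new (none)
  "zzbzyzyb" → prefix "zzbzyz" already present; 2 new (y, b)
  "zzbzyzyy" → prefix "zzbzyzy" already present; 1 new (y)
  "zzbzyybyz" → prefix "zzbzyyb" already present; 2 new (y, z)
  "zzbzyyyzy" → prefix "zzbzyy" already present; 3 new (y, z, y)
  "zzbzybybbyb" → prefix "zzbzyb" already present; 5 new (y, b, b, y, b)
  "zzbzybzb" → prefix "zzbzyb" already present; 2 new (z, b)
  "zzbzyyb" → prefix "zzbzyyb" already present; 0 new (none)
  "zzbzybyzzyb" → prefix "zzbzyby" already present; 4 new (z, z, y, b)
  "zzbzybybzb" → prefix "zzbzybyb" already present; 2 new (z, b)
  "zzbzybb" → prefix "zzbzybb" already present; 0 new (none)
  "zzbzyyyyby" → prefix "zzbzyyy" already present; 3 new (y, b, y)
  "zzbzyzy" → prefix "zzbzyzy" already present; 0 new (none)
  "zzbzyy" → prefix "zzbzyy" already present; 0 new (none)
  "zzbzyzybzby" → prefix "zzbzyzyb" already present; 3 new (z, b, y)
Total nodes = 8 + 6 + 1 + 4 + 0 + 0 + 2 + 1 + 2 + 3 + 5 + 2 + 0 + 4 + 2 + 0 + 3 + 0 + 0 + 3 = 46

46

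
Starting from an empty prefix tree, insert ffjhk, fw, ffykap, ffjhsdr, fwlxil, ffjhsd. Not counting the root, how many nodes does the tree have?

17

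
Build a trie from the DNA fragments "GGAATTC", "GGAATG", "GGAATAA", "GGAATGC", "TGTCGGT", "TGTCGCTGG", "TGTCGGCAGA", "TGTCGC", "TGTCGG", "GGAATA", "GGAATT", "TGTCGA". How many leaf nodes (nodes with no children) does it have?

7

Leaves are exactly the stored words that no other stored word extends.
Those words: "GGAATAA", "GGAATGC", "GGAATTC", "TGTCGA", "TGTCGCTGG", "TGTCGGCAGA", "TGTCGGT"
Leaf count: 7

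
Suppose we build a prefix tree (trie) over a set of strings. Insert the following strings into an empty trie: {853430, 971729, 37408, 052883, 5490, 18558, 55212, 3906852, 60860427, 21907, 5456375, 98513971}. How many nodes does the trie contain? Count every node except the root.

Insert word by word; a character creates a node only if that edge doesn't already exist:
  "853430" → 6 new (8, 5, 3, 4, 3, 0)
  "971729" → 6 new (9, 7, 1, 7, 2, 9)
  "37408" → 5 new (3, 7, 4, 0, 8)
  "052883" → 6 new (0, 5, 2, 8, 8, 3)
  "5490" → 4 new (5, 4, 9, 0)
  "18558" → 5 new (1, 8, 5, 5, 8)
  "55212" → prefix "5" already present; 4 new (5, 2, 1, 2)
  "3906852" → prefix "3" already present; 6 new (9, 0, 6, 8, 5, 2)
  "60860427" → 8 new (6, 0, 8, 6, 0, 4, 2, 7)
  "21907" → 5 new (2, 1, 9, 0, 7)
  "5456375" → prefix "54" already present; 5 new (5, 6, 3, 7, 5)
  "98513971" → prefix "9" already present; 7 new (8, 5, 1, 3, 9, 7, 1)
Total nodes = 6 + 6 + 5 + 6 + 4 + 5 + 4 + 6 + 8 + 5 + 5 + 7 = 67

67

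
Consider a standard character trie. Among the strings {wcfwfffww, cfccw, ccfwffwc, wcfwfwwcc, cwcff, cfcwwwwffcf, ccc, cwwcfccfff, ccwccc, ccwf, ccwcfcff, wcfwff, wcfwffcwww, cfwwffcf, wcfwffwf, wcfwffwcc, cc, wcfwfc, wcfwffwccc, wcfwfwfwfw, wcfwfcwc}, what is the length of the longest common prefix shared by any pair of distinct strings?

The deepest shared node is where two words last agree before diverging.
e.g. "wcfwffwcc" and "wcfwffwccc" share the prefix "wcfwffwcc" of length 9; no pair shares a longer one.
Longest shared-prefix length: 9

9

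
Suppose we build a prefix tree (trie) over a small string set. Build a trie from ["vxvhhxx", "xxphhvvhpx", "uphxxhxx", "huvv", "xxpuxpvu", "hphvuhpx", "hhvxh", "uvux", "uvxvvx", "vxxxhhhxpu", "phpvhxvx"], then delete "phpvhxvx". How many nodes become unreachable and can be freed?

8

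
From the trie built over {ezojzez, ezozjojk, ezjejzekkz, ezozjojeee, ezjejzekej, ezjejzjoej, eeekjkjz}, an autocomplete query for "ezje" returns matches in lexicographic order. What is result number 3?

DFS of the "ezje" subtree visits, in order: "ezjejzekej", "ezjejzekkz", "ezjejzjoej"
Position 3: ezjejzjoej

ezjejzjoej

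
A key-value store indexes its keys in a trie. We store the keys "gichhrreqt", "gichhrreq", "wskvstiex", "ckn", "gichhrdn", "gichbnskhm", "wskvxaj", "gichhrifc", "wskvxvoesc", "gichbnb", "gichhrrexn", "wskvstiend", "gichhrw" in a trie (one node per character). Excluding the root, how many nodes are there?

Trace insertions, counting only characters that open a new branch:
  "gichhrreqt" → 10 new (g, i, c, h, h, r, r, e, q, t)
  "gichhrreq" → prefix "gichhrreq" already present; 0 new (none)
  "wskvstiex" → 9 new (w, s, k, v, s, t, i, e, x)
  "ckn" → 3 new (c, k, n)
  "gichhrdn" → prefix "gichhr" already present; 2 new (d, n)
  "gichbnskhm" → prefix "gich" already present; 6 new (b, n, s, k, h, m)
  "wskvxaj" → prefix "wskv" already present; 3 new (x, a, j)
  "gichhrifc" → prefix "gichhr" already present; 3 new (i, f, c)
  "wskvxvoesc" → prefix "wskvx" already present; 5 new (v, o, e, s, c)
  "gichbnb" → prefix "gichbn" already present; 1 new (b)
  "gichhrrexn" → prefix "gichhrre" already present; 2 new (x, n)
  "wskvstiend" → prefix "wskvstie" already present; 2 new (n, d)
  "gichhrw" → prefix "gichhr" already present; 1 new (w)
Total nodes = 10 + 0 + 9 + 3 + 2 + 6 + 3 + 3 + 5 + 1 + 2 + 2 + 1 = 47

47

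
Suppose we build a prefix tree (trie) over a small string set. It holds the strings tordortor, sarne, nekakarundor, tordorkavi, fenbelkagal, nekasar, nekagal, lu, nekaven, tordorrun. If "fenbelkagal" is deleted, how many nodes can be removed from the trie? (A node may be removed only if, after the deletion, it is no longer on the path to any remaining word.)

After clearing the end-marker at "fenbelkagal", prune upward until reaching a node still needed by another word.
No other word shares any prefix with "fenbelkagal", so all 11 of its nodes go.
Nodes removed: 11

11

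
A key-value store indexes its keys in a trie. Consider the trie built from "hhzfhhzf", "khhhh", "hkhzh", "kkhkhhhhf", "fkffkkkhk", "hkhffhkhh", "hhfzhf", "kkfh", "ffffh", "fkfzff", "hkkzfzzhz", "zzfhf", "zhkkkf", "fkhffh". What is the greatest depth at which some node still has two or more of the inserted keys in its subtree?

Look for the deepest trie node that still has at least two words in its subtree.
e.g. "fkffkkkhk" and "fkfzff" share the prefix "fkf" of length 3; no pair shares a longer one.
Longest shared-prefix length: 3

3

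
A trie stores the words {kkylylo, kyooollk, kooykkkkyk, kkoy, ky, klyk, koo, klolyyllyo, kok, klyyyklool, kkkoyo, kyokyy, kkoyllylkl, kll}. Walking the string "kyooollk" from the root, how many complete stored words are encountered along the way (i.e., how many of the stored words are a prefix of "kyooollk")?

2

Traverse "kyooollk" character by character; count nodes along the way that are marked as word ends.
Prefixes of the query that are stored words: "ky", "kyooollk"
Count: 2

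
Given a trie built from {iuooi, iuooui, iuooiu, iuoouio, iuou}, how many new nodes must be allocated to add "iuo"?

0

Every character of "iuo" already lies on an existing path (it is a prefix of some stored word).
No new nodes are needed: 0.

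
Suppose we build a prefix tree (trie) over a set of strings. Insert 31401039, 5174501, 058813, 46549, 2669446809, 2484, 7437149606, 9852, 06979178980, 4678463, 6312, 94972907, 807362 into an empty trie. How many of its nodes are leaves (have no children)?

Leaves are exactly the stored words that no other stored word extends.
Those words: "058813", "06979178980", "2484", "2669446809", "31401039", "46549", "4678463", "5174501", "6312", "7437149606", "807362", "94972907", "9852"
Leaf count: 13

13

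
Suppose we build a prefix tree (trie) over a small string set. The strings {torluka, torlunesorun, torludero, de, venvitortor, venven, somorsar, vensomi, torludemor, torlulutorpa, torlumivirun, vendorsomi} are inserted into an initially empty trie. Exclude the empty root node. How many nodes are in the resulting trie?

69

Insert word by word; a character creates a node only if that edge doesn't already exist:
  "torluka" → 7 new (t, o, r, l, u, k, a)
  "torlunesorun" → prefix "torlu" already present; 7 new (n, e, s, o, r, u, n)
  "torludero" → prefix "torlu" already present; 4 new (d, e, r, o)
  "de" → 2 new (d, e)
  "venvitortor" → 11 new (v, e, n, v, i, t, o, r, t, o, r)
  "venven" → prefix "venv" already present; 2 new (e, n)
  "somorsar" → 8 new (s, o, m, o, r, s, a, r)
  "vensomi" → prefix "ven" already present; 4 new (s, o, m, i)
  "torludemor" → prefix "torlude" already present; 3 new (m, o, r)
  "torlulutorpa" → prefix "torlu" already present; 7 new (l, u, t, o, r, p, a)
  "torlumivirun" → prefix "torlu" already present; 7 new (m, i, v, i, r, u, n)
  "vendorsomi" → prefix "ven" already present; 7 new (d, o, r, s, o, m, i)
Total nodes = 7 + 7 + 4 + 2 + 11 + 2 + 8 + 4 + 3 + 7 + 7 + 7 = 69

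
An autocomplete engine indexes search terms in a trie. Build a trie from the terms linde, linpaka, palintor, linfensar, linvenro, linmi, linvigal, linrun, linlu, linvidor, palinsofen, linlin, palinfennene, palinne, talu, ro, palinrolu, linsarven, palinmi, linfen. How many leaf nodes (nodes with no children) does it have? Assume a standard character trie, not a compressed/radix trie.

Leaves are exactly the stored words that no other stored word extends.
Those words: "linde", "linfensar", "linlin", "linlu", "linmi", "linpaka", "linrun", "linsarven", "linvenro", "linvidor", "linvigal", "palinfennene", "palinmi", "palinne", "palinrolu", "palinsofen", "palintor", "ro", "talu"
Leaf count: 19

19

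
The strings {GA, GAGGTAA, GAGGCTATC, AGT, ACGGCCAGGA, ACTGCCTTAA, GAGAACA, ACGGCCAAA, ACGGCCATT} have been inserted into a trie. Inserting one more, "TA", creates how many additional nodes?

2

"TA" shares no prefix with any stored word, so all 2 characters open new nodes.
2 − 0 = 2 new nodes.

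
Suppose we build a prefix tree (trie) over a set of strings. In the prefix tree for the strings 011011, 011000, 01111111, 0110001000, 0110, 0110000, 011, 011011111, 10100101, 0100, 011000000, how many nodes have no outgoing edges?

A leaf is a node with no children — equivalently, the end of a word that is not a proper prefix of any other stored word.
Those words: "0100", "011000000", "0110001000", "011011111", "01111111", "10100101"
Leaf count: 6

6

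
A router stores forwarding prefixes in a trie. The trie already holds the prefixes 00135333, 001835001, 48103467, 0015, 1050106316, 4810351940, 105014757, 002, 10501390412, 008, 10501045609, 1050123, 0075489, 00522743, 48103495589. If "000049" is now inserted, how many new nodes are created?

4

"00" is already a path in the trie; the remaining "0049" must be added.
So 6 − 2 = 4 new nodes.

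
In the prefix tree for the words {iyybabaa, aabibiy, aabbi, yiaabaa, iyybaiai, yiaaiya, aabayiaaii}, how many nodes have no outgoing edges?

7

A leaf is a node with no children — equivalently, the end of a word that is not a proper prefix of any other stored word.
Those words: "aabayiaaii", "aabbi", "aabibiy", "iyybabaa", "iyybaiai", "yiaabaa", "yiaaiya"
Leaf count: 7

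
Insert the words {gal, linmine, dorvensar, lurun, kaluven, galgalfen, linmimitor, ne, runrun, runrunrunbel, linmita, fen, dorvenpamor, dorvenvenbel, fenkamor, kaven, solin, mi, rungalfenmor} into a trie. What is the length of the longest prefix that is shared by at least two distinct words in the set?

6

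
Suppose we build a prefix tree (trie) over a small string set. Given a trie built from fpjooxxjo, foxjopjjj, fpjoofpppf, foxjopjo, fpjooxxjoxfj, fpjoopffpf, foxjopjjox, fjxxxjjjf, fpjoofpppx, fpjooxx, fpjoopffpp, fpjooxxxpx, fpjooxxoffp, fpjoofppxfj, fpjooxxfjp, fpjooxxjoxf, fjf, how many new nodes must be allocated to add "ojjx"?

Nothing in the trie begins with "o"; the whole of "ojjx" is new.
4 − 0 = 4 new nodes.

4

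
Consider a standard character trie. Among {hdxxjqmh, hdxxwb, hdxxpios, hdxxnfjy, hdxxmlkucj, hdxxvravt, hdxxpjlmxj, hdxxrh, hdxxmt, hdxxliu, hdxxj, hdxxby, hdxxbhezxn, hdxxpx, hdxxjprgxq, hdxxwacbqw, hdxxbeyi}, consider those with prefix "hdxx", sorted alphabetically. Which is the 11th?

Words with prefix "hdxx", in lexicographic order: "hdxxbeyi", "hdxxbhezxn", "hdxxby", "hdxxj", "hdxxjprgxq", "hdxxjqmh", "hdxxliu", "hdxxmlkucj", "hdxxmt", "hdxxnfjy", "hdxxpios", "hdxxpjlmxj", "hdxxpx", "hdxxrh", "hdxxvravt", "hdxxwacbqw", "hdxxwb"
The 11th is hdxxpios.

hdxxpios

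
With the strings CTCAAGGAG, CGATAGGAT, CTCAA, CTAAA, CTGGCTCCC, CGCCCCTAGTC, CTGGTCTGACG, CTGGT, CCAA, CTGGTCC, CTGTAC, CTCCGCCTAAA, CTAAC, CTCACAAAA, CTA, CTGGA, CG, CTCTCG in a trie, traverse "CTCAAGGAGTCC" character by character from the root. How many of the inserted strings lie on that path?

2

Walk "CTCAAGGAGTCC" from the root; an end-of-word marker is hit whenever a stored word is a prefix of "CTCAAGGAGTCC".
Prefixes of the query that are stored words: "CTCAA", "CTCAAGGAG"
Count: 2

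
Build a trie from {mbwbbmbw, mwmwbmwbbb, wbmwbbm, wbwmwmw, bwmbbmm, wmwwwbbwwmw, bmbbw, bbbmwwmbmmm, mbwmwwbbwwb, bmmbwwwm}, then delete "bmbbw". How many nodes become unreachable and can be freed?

Walk "bmbbw" from the leaf back toward the root, removing each node that no remaining word uses.
The suffix "bbw" (3 nodes) is used only by "bmbbw"; the node for "bm" still has the child "m", so pruning stops there.
Nodes removed: 3

3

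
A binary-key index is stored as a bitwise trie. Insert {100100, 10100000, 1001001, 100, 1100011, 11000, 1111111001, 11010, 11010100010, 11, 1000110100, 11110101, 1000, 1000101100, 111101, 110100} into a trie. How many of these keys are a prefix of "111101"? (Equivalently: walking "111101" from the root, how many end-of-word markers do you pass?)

2

Traverse "111101" character by character; count nodes along the way that are marked as word ends.
Prefixes of the query that are stored words: "11", "111101"
Count: 2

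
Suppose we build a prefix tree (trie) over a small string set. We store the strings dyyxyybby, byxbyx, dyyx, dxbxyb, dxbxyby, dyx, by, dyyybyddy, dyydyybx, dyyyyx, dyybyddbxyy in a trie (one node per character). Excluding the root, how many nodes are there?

43

Count nodes per top-level branch (shared prefixes stored once):
  'b'-branch (by, byxbyx): 6 nodes
  'd'-branch (dxbxyb, dxbxyby, dyx, dyybyddbxyy, dyydyybx, dyyx, dyyxyybby, dyyybyddy, dyyyyx): 37 nodes
Sum: 43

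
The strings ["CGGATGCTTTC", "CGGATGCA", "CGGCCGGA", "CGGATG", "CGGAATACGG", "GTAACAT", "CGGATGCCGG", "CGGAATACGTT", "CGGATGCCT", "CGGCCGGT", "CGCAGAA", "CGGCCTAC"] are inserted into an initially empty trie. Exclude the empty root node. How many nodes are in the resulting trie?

45

Count nodes per top-level branch (shared prefixes stored once):
  'C'-branch (CGCAGAA, CGGAATACGG, CGGAATACGTT, CGGATG, CGGATGCA, CGGATGCCGG, CGGATGCCT, CGGATGCTTTC, CGGCCGGA, CGGCCGGT, CGGCCTAC): 38 nodes
  'G'-branch (GTAACAT): 7 nodes
Sum: 45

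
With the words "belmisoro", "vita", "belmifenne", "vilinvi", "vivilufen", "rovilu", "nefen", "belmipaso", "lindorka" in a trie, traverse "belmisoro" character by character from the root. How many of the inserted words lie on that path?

1

Traverse "belmisoro" character by character; count nodes along the way that are marked as word ends.
Prefixes of the query that are stored words: "belmisoro"
Count: 1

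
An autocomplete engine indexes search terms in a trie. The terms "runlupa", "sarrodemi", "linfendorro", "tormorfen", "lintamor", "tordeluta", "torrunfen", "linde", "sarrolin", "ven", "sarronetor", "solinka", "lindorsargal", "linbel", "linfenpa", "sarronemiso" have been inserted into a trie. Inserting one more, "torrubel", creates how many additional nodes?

Walking "torrubel" from the root, the first 5 characters ("torru") follow existing edges; "b" is the first miss.
So 8 − 5 = 3 new nodes.

3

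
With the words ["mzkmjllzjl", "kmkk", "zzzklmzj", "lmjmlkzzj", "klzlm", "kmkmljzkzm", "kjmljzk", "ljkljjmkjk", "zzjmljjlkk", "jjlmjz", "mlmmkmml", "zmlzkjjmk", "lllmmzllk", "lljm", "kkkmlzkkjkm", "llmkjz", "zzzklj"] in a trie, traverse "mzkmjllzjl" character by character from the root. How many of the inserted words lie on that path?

Check each prefix of "mzkmjllzjl" against the stored set — each match is an end-marker on the path.
Prefixes of the query that are stored words: "mzkmjllzjl"
Count: 1

1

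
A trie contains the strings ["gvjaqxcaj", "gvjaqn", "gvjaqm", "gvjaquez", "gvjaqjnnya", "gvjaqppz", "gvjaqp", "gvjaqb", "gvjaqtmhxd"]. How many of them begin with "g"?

Traverse to the node for "g", then collect every word in that subtree.
Words under "g": gvjaqb, gvjaqjnnya, gvjaqm, gvjaqn, gvjaqp, gvjaqppz, gvjaqtmhxd, gvjaquez, gvjaqxcaj
Count: 9

9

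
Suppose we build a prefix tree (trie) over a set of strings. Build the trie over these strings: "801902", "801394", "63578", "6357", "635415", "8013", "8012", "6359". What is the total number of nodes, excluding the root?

19

Insert word by word; a character creates a node only if that edge doesn't already exist:
  "801902" → 6 new (8, 0, 1, 9, 0, 2)
  "801394" → prefix "801" already present; 3 new (3, 9, 4)
  "63578" → 5 new (6, 3, 5, 7, 8)
  "6357" → prefix "6357" already present; 0 new (none)
  "635415" → prefix "635" already present; 3 new (4, 1, 5)
  "8013" → prefix "8013" already present; 0 new (none)
  "8012" → prefix "801" already present; 1 new (2)
  "6359" → prefix "635" already present; 1 new (9)
Total nodes = 6 + 3 + 5 + 0 + 3 + 0 + 1 + 1 = 19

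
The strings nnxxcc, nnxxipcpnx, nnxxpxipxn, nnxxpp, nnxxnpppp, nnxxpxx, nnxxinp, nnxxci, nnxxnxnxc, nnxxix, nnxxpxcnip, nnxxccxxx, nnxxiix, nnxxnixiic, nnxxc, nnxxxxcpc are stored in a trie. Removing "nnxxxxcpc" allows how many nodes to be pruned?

5

Walk "nnxxxxcpc" from the leaf back toward the root, removing each node that no remaining word uses.
The suffix "xxcpc" (5 nodes) is used only by "nnxxxxcpc"; the node for "nnxx" still has the child "c", so pruning stops there.
Nodes removed: 5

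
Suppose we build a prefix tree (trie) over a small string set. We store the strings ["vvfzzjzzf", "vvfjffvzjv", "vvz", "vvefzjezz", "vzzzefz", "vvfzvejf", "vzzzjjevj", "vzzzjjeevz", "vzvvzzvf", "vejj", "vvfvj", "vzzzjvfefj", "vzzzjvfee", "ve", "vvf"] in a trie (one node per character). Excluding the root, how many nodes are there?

59

Count nodes per top-level branch (shared prefixes stored once):
  'v'-branch (ve, vejj, vvefzjezz, vvf, vvfjffvzjv, vvfvj, vvfzvejf, vvfzzjzzf, vvz, vzvvzzvf, vzzzefz, vzzzjjeevz, vzzzjjevj, vzzzjvfee, vzzzjvfefj): 59 nodes
Sum: 59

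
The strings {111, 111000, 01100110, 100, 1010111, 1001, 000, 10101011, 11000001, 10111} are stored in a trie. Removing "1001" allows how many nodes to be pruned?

1

After clearing the end-marker at "1001", prune upward until reaching a node still needed by another word.
The suffix "1" (1 node) is used only by "1001"; "100" is itself a stored word, so pruning stops there.
Nodes removed: 1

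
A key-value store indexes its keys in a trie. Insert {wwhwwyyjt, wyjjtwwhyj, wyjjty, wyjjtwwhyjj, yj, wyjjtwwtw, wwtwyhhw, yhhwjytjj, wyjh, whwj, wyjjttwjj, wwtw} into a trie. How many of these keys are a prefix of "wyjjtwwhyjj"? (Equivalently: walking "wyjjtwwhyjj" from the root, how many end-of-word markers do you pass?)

2

Check each prefix of "wyjjtwwhyjj" against the stored set — each match is an end-marker on the path.
Prefixes of the query that are stored words: "wyjjtwwhyj", "wyjjtwwhyjj"
Count: 2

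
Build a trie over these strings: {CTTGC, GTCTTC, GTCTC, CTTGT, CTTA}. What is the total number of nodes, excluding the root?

14

Trie structure (* marks end of a word):
(root)
├─ C
│  └─ T
│     └─ T
│        ├─ A *
│        └─ G
│           ├─ C *
│           └─ T *
└─ G
   └─ T
      └─ C
         └─ T
            ├─ C *
            └─ T
               └─ C *
Counting every labelled node above: 14.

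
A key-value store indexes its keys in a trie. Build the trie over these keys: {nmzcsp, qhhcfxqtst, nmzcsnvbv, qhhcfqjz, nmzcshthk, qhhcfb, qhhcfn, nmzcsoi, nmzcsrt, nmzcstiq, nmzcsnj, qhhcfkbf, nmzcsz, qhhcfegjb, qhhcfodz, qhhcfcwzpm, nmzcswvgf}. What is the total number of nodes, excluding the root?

57

Insert word by word; a character creates a node only if that edge doesn't already exist:
  "nmzcsp" → 6 new (n, m, z, c, s, p)
  "qhhcfxqtst" → 10 new (q, h, h, c, f, x, q, t, s, t)
  "nmzcsnvbv" → prefix "nmzcs" already present; 4 new (n, v, b, v)
  "qhhcfqjz" → prefix "qhhcf" already present; 3 new (q, j, z)
  "nmzcshthk" → prefix "nmzcs" already present; 4 new (h, t, h, k)
  "qhhcfb" → prefix "qhhcf" already present; 1 new (b)
  "qhhcfn" → prefix "qhhcf" already present; 1 new (n)
  "nmzcsoi" → prefix "nmzcs" already present; 2 new (o, i)
  "nmzcsrt" → prefix "nmzcs" already present; 2 new (r, t)
  "nmzcstiq" → prefix "nmzcs" already present; 3 new (t, i, q)
  "nmzcsnj" → prefix "nmzcsn" already present; 1 new (j)
  "qhhcfkbf" → prefix "qhhcf" already present; 3 new (k, b, f)
  "nmzcsz" → prefix "nmzcs" already present; 1 new (z)
  "qhhcfegjb" → prefix "qhhcf" already present; 4 new (e, g, j, b)
  "qhhcfodz" → prefix "qhhcf" already present; 3 new (o, d, z)
  "qhhcfcwzpm" → prefix "qhhcf" already present; 5 new (c, w, z, p, m)
  "nmzcswvgf" → prefix "nmzcs" already present; 4 new (w, v, g, f)
Total nodes = 6 + 10 + 4 + 3 + 4 + 1 + 1 + 2 + 2 + 3 + 1 + 3 + 1 + 4 + 3 + 5 + 4 = 57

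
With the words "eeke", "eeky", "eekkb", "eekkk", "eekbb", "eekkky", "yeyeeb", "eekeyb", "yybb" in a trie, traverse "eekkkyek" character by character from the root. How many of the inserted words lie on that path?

Traverse "eekkkyek" character by character; count nodes along the way that are marked as word ends.
Prefixes of the query that are stored words: "eekkk", "eekkky"
Count: 2

2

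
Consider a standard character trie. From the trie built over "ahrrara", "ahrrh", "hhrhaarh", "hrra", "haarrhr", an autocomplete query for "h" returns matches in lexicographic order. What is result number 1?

haarrhr

Words with prefix "h", in lexicographic order: "haarrhr", "hhrhaarh", "hrra"
The 1st is haarrhr.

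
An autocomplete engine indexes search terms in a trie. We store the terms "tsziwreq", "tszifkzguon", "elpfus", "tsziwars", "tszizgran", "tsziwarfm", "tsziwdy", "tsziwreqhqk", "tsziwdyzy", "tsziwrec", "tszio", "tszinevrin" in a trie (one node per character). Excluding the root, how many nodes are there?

46

Trace insertions, counting only characters that open a new branch:
  "tsziwreq" → 8 new (t, s, z, i, w, r, e, q)
  "tszifkzguon" → prefix "tszi" already present; 7 new (f, k, z, g, u, o, n)
  "elpfus" → 6 new (e, l, p, f, u, s)
  "tsziwars" → prefix "tsziw" already present; 3 new (a, r, s)
  "tszizgran" → prefix "tszi" already present; 5 new (z, g, r, a, n)
  "tsziwarfm" → prefix "tsziwar" already present; 2 new (f, m)
  "tsziwdy" → prefix "tsziw" already present; 2 new (d, y)
  "tsziwreqhqk" → prefix "tsziwreq" already present; 3 new (h, q, k)
  "tsziwdyzy" → prefix "tsziwdy" already present; 2 new (z, y)
  "tsziwrec" → prefix "tsziwre" already present; 1 new (c)
  "tszio" → prefix "tszi" already present; 1 new (o)
  "tszinevrin" → prefix "tszi" already present; 6 new (n, e, v, r, i, n)
Total nodes = 8 + 7 + 6 + 3 + 5 + 2 + 2 + 3 + 2 + 1 + 1 + 6 = 46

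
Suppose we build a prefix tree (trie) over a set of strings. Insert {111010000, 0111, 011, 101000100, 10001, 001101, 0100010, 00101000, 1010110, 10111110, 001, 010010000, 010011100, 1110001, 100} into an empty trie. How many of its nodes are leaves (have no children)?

12

Leaves are exactly the stored words that no other stored word extends.
Those words: "00101000", "001101", "0100010", "010010000", "010011100", "0111", "10001", "101000100", "1010110", "10111110", "1110001", "111010000"
Leaf count: 12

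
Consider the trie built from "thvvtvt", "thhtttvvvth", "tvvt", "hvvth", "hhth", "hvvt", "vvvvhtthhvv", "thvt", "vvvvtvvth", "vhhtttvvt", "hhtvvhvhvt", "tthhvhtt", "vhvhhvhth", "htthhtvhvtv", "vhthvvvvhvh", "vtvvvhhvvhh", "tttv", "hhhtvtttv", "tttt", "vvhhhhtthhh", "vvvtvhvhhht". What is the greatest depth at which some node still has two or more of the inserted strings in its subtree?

Equivalently: take the maximum, over all pairs, of their longest common prefix length.
"hvvt" and "hvvth" agree on "hvvt" (4 characters) before diverging; nothing deeper is shared.
Longest shared-prefix length: 4

4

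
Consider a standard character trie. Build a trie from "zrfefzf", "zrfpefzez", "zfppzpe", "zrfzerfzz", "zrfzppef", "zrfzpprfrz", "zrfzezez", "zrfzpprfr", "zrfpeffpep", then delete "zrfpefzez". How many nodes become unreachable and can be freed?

After clearing the end-marker at "zrfpefzez", prune upward until reaching a node still needed by another word.
The suffix "zez" (3 nodes) is used only by "zrfpefzez"; the node for "zrfpef" still has the child "f", so pruning stops there.
Nodes removed: 3

3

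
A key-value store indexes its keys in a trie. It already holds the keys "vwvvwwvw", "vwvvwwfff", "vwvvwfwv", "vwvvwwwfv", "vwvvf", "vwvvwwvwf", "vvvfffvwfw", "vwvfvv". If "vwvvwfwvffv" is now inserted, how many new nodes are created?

3

"vwvvwfwv" is already a path in the trie; the remaining "ffv" must be added.
Each of the 3 remaining characters creates one node.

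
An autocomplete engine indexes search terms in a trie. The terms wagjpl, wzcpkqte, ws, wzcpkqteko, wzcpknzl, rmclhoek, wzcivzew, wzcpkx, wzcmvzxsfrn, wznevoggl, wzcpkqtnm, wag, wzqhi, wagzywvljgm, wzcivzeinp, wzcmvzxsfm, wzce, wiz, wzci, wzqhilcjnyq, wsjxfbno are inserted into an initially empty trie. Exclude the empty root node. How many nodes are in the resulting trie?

80

Insert word by word; a character creates a node only if that edge doesn't already exist:
  "wagjpl" → 6 new (w, a, g, j, p, l)
  "wzcpkqte" → prefix "w" already present; 7 new (z, c, p, k, q, t, e)
  "ws" → prefix "w" already present; 1 new (s)
  "wzcpkqteko" → prefix "wzcpkqte" already present; 2 new (k, o)
  "wzcpknzl" → prefix "wzcpk" already present; 3 new (n, z, l)
  "rmclhoek" → 8 new (r, m, c, l, h, o, e, k)
  "wzcivzew" → prefix "wzc" already present; 5 new (i, v, z, e, w)
  "wzcpkx" → prefix "wzcpk" already present; 1 new (x)
  "wzcmvzxsfrn" → prefix "wzc" already present; 8 new (m, v, z, x, s, f, r, n)
  "wznevoggl" → prefix "wz" already present; 7 new (n, e, v, o, g, g, l)
  "wzcpkqtnm" → prefix "wzcpkqt" already present; 2 new (n, m)
  "wag" → prefix "wag" already present; 0 new (none)
  "wzqhi" → prefix "wz" already present; 3 new (q, h, i)
  "wagzywvljgm" → prefix "wag" already present; 8 new (z, y, w, v, l, j, g, m)
  "wzcivzeinp" → prefix "wzcivze" already present; 3 new (i, n, p)
  "wzcmvzxsfm" → prefix "wzcmvzxsf" already present; 1 new (m)
  "wzce" → prefix "wzc" already present; 1 new (e)
  "wiz" → prefix "w" already present; 2 new (i, z)
  "wzci" → prefix "wzci" already present; 0 new (none)
  "wzqhilcjnyq" → prefix "wzqhi" already present; 6 new (l, c, j, n, y, q)
  "wsjxfbno" → prefix "ws" already present; 6 new (j, x, f, b, n, o)
Total nodes = 6 + 7 + 1 + 2 + 3 + 8 + 5 + 1 + 8 + 7 + 2 + 0 + 3 + 8 + 3 + 1 + 1 + 2 + 0 + 6 + 6 = 80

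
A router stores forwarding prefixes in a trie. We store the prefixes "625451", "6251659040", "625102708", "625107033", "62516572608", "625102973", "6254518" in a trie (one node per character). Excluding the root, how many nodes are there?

Count nodes per top-level branch (shared prefixes stored once):
  '6'-branch (625102708, 625102973, 625107033, 62516572608, 6251659040, 625451, 6254518): 31 nodes
Sum: 31

31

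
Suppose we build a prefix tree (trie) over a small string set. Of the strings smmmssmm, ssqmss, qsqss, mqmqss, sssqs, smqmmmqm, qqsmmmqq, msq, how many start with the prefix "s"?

Walk to "s"; the words in its subtree are exactly those with that prefix.
Words under "s": smmmssmm, smqmmmqm, ssqmss, sssqs
Count: 4

4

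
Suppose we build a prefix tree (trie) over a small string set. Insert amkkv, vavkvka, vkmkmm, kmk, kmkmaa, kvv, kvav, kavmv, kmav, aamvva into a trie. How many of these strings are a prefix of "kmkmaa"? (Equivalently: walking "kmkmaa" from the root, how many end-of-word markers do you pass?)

2

Walk "kmkmaa" from the root; an end-of-word marker is hit whenever a stored word is a prefix of "kmkmaa".
Prefixes of the query that are stored words: "kmk", "kmkmaa"
Count: 2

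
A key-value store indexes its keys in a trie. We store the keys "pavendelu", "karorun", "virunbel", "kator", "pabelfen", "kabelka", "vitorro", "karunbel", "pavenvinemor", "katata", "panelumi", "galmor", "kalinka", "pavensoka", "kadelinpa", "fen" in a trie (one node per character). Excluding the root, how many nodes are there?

For each word, the new-node count is its length minus the longest prefix already in the trie:
  "pavendelu" → 9 new (p, a, v, e, n, d, e, l, u)
  "karorun" → 7 new (k, a, r, o, r, u, n)
  "virunbel" → 8 new (v, i, r, u, n, b, e, l)
  "kator" → prefix "ka" already present; 3 new (t, o, r)
  "pabelfen" → prefix "pa" already present; 6 new (b, e, l, f, e, n)
  "kabelka" → prefix "ka" already present; 5 new (b, e, l, k, a)
  "vitorro" → prefix "vi" already present; 5 new (t, o, r, r, o)
  "karunbel" → prefix "kar" already present; 5 new (u, n, b, e, l)
  "pavenvinemor" → prefix "paven" already present; 7 new (v, i, n, e, m, o, r)
  "katata" → prefix "kat" already present; 3 new (a, t, a)
  "panelumi" → prefix "pa" already present; 6 new (n, e, l, u, m, i)
  "galmor" → 6 new (g, a, l, m, o, r)
  "kalinka" → prefix "ka" already present; 5 new (l, i, n, k, a)
  "pavensoka" → prefix "paven" already present; 4 new (s, o, k, a)
  "kadelinpa" → prefix "ka" already present; 7 new (d, e, l, i, n, p, a)
  "fen" → 3 new (f, e, n)
Total nodes = 9 + 7 + 8 + 3 + 6 + 5 + 5 + 5 + 7 + 3 + 6 + 6 + 5 + 4 + 7 + 3 = 89

89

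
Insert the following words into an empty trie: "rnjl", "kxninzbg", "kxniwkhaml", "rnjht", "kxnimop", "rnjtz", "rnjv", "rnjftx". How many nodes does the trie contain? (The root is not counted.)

29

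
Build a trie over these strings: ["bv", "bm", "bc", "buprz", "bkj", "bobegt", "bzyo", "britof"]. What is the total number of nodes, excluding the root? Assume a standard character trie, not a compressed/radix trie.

23

Count nodes per top-level branch (shared prefixes stored once):
  'b'-branch (bc, bkj, bm, bobegt, britof, buprz, bv, bzyo): 23 nodes
Sum: 23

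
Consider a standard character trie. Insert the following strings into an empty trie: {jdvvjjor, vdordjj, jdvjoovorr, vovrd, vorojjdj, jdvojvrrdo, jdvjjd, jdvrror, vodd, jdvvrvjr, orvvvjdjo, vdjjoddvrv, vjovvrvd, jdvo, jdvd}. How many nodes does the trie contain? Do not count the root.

Insert word by word; a character creates a node only if that edge doesn't already exist:
  "jdvvjjor" → 8 new (j, d, v, v, j, j, o, r)
  "vdordjj" → 7 new (v, d, o, r, d, j, j)
  "jdvjoovorr" → prefix "jdv" already present; 7 new (j, o, o, v, o, r, r)
  "vovrd" → prefix "v" already present; 4 new (o, v, r, d)
  "vorojjdj" → prefix "vo" already present; 6 new (r, o, j, j, d, j)
  "jdvojvrrdo" → prefix "jdv" already present; 7 new (o, j, v, r, r, d, o)
  "jdvjjd" → prefix "jdvj" already present; 2 new (j, d)
  "jdvrror" → prefix "jdv" already present; 4 new (r, r, o, r)
  "vodd" → prefix "vo" already present; 2 new (d, d)
  "jdvvrvjr" → prefix "jdvv" already present; 4 new (r, v, j, r)
  "orvvvjdjo" → 9 new (o, r, v, v, v, j, d, j, o)
  "vdjjoddvrv" → prefix "vd" already present; 8 new (j, j, o, d, d, v, r, v)
  "vjovvrvd" → prefix "v" already present; 7 new (j, o, v, v, r, v, d)
  "jdvo" → prefix "jdvo" already present; 0 new (none)
  "jdvd" → prefix "jdv" already present; 1 new (d)
Total nodes = 8 + 7 + 7 + 4 + 6 + 7 + 2 + 4 + 2 + 4 + 9 + 8 + 7 + 0 + 1 = 76

76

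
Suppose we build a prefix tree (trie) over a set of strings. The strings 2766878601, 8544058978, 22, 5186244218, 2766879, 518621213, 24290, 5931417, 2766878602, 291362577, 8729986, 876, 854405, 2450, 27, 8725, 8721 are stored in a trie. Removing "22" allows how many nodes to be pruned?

A node on "22"'s path can go only if nothing else ends at it or branches off below it.
The suffix "2" (1 node) is used only by "22"; the node for "2" still has the child "7", so pruning stops there.
Nodes removed: 1

1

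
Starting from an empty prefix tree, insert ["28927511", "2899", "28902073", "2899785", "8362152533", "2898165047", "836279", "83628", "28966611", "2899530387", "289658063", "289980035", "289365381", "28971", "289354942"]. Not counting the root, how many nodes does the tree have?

Insert word by word; a character creates a node only if that edge doesn't already exist:
  "28927511" → 8 new (2, 8, 9, 2, 7, 5, 1, 1)
  "2899" → prefix "289" already present; 1 new (9)
  "28902073" → prefix "289" already present; 5 new (0, 2, 0, 7, 3)
  "2899785" → prefix "2899" already present; 3 new (7, 8, 5)
  "8362152533" → 10 new (8, 3, 6, 2, 1, 5, 2, 5, 3, 3)
  "2898165047" → prefix "289" already present; 7 new (8, 1, 6, 5, 0, 4, 7)
  "836279" → prefix "8362" already present; 2 new (7, 9)
  "83628" → prefix "8362" already present; 1 new (8)
  "28966611" → prefix "289" already present; 5 new (6, 6, 6, 1, 1)
  "2899530387" → prefix "2899" already present; 6 new (5, 3, 0, 3, 8, 7)
  "289658063" → prefix "2896" already present; 5 new (5, 8, 0, 6, 3)
  "289980035" → prefix "2899" already present; 5 new (8, 0, 0, 3, 5)
  "289365381" → prefix "289" already present; 6 new (3, 6, 5, 3, 8, 1)
  "28971" → prefix "289" already present; 2 new (7, 1)
  "289354942" → prefix "2893" already present; 5 new (5, 4, 9, 4, 2)
Total nodes = 8 + 1 + 5 + 3 + 10 + 7 + 2 + 1 + 5 + 6 + 5 + 5 + 6 + 2 + 5 = 71

71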